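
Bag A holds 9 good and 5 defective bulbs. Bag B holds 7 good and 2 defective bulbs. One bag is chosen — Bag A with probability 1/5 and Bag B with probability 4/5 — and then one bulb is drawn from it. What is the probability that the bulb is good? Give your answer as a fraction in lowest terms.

473/630

From Bag A: P(good) = 9/14.
From Bag B: P(good) = 7/9.
Total probability = (1/5)(9/14) + (4/5)(7/9) = 473/630.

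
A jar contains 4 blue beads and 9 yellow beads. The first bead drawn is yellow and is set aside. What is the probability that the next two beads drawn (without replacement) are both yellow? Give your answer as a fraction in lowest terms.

After the first draw, 8 of the remaining 12 beads are yellow.
P = 8/12 × 7/11 = 56/132 = 14/33.

14/33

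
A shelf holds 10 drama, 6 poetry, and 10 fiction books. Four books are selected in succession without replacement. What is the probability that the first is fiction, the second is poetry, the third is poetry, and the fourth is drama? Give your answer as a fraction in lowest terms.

5/598

Chain rule:
P = 10/26 × 6/25 × 5/24 × 10/23 = 3000/358800 = 5/598.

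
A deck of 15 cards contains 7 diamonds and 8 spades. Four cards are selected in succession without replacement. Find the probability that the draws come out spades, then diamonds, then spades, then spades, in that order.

14/195

Each draw changes the counts, so multiply the conditional probabilities along the sequence:
P = 8/15 × 7/14 × 7/13 × 6/12 = 2352/32760 = 14/195.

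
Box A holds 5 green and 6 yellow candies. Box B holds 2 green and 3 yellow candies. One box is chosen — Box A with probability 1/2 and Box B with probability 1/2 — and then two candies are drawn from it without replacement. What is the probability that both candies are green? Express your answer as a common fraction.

From Box A: P(both green) = (5/11)(4/10) = 2/11.
From Box B: P(both green) = (2/5)(1/4) = 1/10.
Total probability = (1/2)(2/11) + (1/2)(1/10) = 31/220.

31/220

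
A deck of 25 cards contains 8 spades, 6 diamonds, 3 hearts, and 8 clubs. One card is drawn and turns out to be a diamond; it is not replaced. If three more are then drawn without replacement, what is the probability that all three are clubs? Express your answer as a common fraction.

With the first card removed, 8 clubs remain out of 24.
P = 8/24 × 7/23 × 6/22 = 336/12144 = 7/253.

7/253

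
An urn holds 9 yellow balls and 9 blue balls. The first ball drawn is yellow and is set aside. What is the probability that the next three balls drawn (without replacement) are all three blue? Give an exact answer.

After the first draw, 9 of the remaining 17 balls are blue.
P = 9/17 × 8/16 × 7/15 = 504/4080 = 21/170.

21/170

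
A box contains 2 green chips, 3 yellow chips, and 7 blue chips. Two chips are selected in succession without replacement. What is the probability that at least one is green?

P(no green) = 10/12 × 9/11 = 90/132 = 15/22.
P(at least one) = 1 − 15/22 = 7/22.

7/22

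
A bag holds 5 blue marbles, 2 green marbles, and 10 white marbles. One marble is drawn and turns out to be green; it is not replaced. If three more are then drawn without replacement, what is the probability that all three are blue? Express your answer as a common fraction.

With the first marble removed, 5 blue remain out of 16.
P = 5/16 × 4/15 × 3/14 = 60/3360 = 1/56.

1/56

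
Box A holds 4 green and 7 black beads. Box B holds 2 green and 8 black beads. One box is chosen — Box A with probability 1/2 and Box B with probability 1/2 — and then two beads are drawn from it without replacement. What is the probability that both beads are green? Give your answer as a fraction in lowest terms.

13/198

From Box A: P(both green) = (4/11)(3/10) = 6/55.
From Box B: P(both green) = (2/10)(1/9) = 1/45.
Total probability = (1/2)(6/55) + (1/2)(1/45) = 13/198.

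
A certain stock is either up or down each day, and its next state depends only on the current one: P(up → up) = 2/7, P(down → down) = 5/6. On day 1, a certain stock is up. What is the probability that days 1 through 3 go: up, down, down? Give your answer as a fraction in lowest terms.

25/42

Day 1 is given. For each transition, use the conditional probability from the current state:
P(down | up) = 5/7; P(down | down) = 5/6.
P = 5/7 × 5/6 = 25/42.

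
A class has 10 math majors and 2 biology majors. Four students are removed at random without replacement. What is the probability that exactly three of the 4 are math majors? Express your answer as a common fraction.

16/33

One ordering (math majors drawn first) has probability 10/12 × 9/11 × 8/10 × 2/9 = 1440/11880 = 4/33.
There are C(4,3) = 4 such orderings, each equally likely, so P = 4 × 4/33 = 16/33.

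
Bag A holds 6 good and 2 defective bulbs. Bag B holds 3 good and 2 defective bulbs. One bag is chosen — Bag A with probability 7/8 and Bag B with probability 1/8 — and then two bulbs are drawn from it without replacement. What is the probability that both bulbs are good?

From Bag A: P(both good) = (6/8)(5/7) = 15/28.
From Bag B: P(both good) = (3/5)(2/4) = 3/10.
Total probability = (7/8)(15/28) + (1/8)(3/10) = 81/160.

81/160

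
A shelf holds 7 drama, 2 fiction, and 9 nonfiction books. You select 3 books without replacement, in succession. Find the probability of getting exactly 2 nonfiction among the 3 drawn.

One ordering (nonfiction drawn first) has probability 9/18 × 8/17 × 9/16 = 648/4896 = 9/68.
There are C(3,2) = 3 such orderings, each equally likely, so P = 3 × 9/68 = 27/68.

27/68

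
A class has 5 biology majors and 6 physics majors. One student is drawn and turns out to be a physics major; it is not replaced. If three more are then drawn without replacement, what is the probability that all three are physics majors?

1/12

After the first draw, 5 of the remaining 10 students are physics majors.
P = 5/10 × 4/9 × 3/8 = 60/720 = 1/12.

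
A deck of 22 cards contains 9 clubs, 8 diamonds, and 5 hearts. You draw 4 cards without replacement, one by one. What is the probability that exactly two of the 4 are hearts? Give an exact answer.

One ordering (hearts drawn first) has probability 5/22 × 4/21 × 17/20 × 16/19 = 5440/175560 = 136/4389.
There are C(4,2) = 6 such orderings, each equally likely, so P = 6 × 136/4389 = 272/1463.

272/1463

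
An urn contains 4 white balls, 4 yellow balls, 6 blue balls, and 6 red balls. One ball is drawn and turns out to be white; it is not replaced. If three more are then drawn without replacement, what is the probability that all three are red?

After the first draw, 6 of the remaining 19 balls are red.
P = 6/19 × 5/18 × 4/17 = 120/5814 = 20/969.

20/969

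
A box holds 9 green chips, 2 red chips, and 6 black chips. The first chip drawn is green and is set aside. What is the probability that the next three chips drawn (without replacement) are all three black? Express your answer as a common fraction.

1/28

After the first draw, 6 of the remaining 16 chips are black.
P = 6/16 × 5/15 × 4/14 = 120/3360 = 1/28.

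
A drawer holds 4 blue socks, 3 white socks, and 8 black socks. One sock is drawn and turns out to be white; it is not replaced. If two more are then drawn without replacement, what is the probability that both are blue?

6/91

With the first sock removed, 4 blue remain out of 14.
P = 4/14 × 3/13 = 12/182 = 6/91.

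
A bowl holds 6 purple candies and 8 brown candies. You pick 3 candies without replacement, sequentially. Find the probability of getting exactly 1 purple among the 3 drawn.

6/13

One ordering (purple drawn first) has probability 6/14 × 8/13 × 7/12 = 336/2184 = 2/13.
There are C(3,1) = 3 such orderings, each equally likely, so P = 3 × 2/13 = 6/13.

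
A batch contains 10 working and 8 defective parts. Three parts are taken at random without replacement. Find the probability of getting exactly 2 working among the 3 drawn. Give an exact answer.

One ordering (working drawn first) has probability 10/18 × 9/17 × 8/16 = 720/4896 = 5/34.
There are C(3,2) = 3 such orderings, each equally likely, so P = 3 × 5/34 = 15/34.

15/34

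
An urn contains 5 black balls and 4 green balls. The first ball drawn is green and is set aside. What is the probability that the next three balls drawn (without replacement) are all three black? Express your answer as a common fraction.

After the first draw, 5 of the remaining 8 balls are black.
P = 5/8 × 4/7 × 3/6 = 60/336 = 5/28.

5/28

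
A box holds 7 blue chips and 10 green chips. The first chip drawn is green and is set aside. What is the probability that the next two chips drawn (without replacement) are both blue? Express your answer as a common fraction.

With the first chip removed, 7 blue remain out of 16.
P = 7/16 × 6/15 = 42/240 = 7/40.

7/40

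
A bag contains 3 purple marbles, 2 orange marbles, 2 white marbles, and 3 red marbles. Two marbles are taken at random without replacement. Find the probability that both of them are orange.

P = 2/10 × 1/9 = 2/90 = 1/45.

1/45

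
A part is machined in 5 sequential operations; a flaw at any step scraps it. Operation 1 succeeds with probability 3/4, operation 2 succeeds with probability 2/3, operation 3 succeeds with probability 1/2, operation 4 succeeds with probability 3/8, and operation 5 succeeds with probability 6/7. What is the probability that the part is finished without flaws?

9/112

Multiplying along the chain,
P = 3/4 × 2/3 × 1/2 × 3/8 × 6/7 = 108/1344 = 9/112.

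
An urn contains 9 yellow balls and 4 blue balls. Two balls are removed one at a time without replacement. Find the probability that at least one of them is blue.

P(no blue) = 9/13 × 8/12 = 72/156 = 6/13.
P(at least one) = 1 − 6/13 = 7/13.

7/13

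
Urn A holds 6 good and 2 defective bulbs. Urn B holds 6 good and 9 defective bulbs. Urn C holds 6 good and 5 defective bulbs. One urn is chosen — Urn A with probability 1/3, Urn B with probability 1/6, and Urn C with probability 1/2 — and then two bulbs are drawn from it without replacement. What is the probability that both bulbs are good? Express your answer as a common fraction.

From Urn A: P(both good) = (6/8)(5/7) = 15/28.
From Urn B: P(both good) = (6/15)(5/14) = 1/7.
From Urn C: P(both good) = (6/11)(5/10) = 3/11.
Total probability = (1/3)(15/28) + (1/6)(1/7) + (1/2)(3/11) = 313/924.

313/924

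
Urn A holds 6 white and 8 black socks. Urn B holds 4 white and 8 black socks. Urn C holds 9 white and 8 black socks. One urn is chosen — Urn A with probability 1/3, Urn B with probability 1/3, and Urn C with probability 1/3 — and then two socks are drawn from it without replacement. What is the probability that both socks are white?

From Urn A: P(both white) = (6/14)(5/13) = 15/91.
From Urn B: P(both white) = (4/12)(3/11) = 1/11.
From Urn C: P(both white) = (9/17)(8/16) = 9/34.
Total probability = (1/3)(15/91) + (1/3)(1/11) + (1/3)(9/34) = 17713/102102.

17713/102102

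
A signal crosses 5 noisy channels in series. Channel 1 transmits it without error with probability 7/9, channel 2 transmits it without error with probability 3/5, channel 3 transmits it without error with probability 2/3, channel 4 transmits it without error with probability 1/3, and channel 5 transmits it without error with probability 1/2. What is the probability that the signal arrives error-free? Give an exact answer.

The events are sequential, so multiply the conditional probabilities:
P = 7/9 × 3/5 × 2/3 × 1/3 × 1/2 = 42/810 = 7/135.

7/135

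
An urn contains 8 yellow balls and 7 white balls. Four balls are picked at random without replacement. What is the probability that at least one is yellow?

P(no yellow) = 7/15 × 6/14 × 5/13 × 4/12 = 840/32760 = 1/39.
P(at least one) = 1 − 1/39 = 38/39.

38/39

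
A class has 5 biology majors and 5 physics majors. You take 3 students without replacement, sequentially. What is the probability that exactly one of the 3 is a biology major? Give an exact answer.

5/12

One ordering (a biology major drawn first) has probability 5/10 × 5/9 × 4/8 = 100/720 = 5/36.
There are C(3,1) = 3 such orderings, each equally likely, so P = 3 × 5/36 = 5/12.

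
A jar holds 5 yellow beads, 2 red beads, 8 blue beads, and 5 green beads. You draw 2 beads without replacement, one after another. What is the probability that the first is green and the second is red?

Chain rule:
P = 5/20 × 2/19 = 10/380 = 1/38.

1/38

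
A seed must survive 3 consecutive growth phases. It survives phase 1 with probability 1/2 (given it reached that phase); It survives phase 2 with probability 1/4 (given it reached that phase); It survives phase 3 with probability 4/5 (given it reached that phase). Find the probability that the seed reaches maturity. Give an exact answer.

1/10

The events are sequential, so multiply the conditional probabilities:
P = 1/2 × 1/4 × 4/5 = 4/40 = 1/10.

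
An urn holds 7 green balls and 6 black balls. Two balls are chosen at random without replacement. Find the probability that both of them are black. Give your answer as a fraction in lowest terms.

P(every draw is black) = 6/13 × 5/12 = 30/156 = 5/26.

5/26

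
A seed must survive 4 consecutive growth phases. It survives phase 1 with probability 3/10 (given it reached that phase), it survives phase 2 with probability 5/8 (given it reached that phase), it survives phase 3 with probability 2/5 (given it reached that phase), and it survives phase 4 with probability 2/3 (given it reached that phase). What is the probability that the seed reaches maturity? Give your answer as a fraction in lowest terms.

Multiplying along the chain,
P = 3/10 × 5/8 × 2/5 × 2/3 = 60/1200 = 1/20.

1/20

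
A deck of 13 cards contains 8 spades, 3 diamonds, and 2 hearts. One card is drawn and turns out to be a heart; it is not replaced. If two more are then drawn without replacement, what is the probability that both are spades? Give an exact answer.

After the first draw, 8 of the remaining 12 cards are spades.
P = 8/12 × 7/11 = 56/132 = 14/33.

14/33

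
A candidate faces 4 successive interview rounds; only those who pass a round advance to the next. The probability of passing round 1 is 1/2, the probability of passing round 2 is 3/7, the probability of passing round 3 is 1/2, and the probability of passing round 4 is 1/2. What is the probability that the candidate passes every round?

3/56

Multiplying along the chain,
P = 1/2 × 3/7 × 1/2 × 1/2 = 3/56.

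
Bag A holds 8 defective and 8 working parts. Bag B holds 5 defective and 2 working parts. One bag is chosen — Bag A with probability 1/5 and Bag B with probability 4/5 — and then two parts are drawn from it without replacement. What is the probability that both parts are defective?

From Bag A: P(both defective) = (8/16)(7/15) = 7/30.
From Bag B: P(both defective) = (5/7)(4/6) = 10/21.
Total probability = (1/5)(7/30) + (4/5)(10/21) = 449/1050.

449/1050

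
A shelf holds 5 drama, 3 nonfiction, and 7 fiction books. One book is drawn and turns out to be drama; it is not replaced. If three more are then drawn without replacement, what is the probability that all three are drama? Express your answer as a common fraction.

After the first draw, 4 of the remaining 14 books are drama.
P = 4/14 × 3/13 × 2/12 = 24/2184 = 1/91.

1/91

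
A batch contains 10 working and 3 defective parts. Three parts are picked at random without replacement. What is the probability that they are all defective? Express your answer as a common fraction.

P = 3/13 × 2/12 × 1/11 = 6/1716 = 1/286.

1/286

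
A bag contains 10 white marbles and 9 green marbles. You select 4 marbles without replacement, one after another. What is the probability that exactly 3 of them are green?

70/323

One ordering (green drawn first) has probability 9/19 × 8/18 × 7/17 × 10/16 = 5040/93024 = 35/646.
There are C(4,3) = 4 such orderings, each equally likely, so P = 4 × 35/646 = 70/323.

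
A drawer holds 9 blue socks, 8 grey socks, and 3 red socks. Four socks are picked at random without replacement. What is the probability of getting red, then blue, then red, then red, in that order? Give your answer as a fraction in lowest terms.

Multiply the probability of each draw given the previous ones:
P = 3/20 × 9/19 × 2/18 × 1/17 = 54/116280 = 3/6460.

3/6460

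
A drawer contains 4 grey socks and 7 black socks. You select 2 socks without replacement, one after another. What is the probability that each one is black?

21/55

P(all black) = 7/11 × 6/10 = 42/110 = 21/55.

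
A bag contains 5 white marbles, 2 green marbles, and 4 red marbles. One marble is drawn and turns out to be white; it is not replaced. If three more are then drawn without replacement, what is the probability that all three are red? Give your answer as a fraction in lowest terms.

With the first marble removed, 4 red remain out of 10.
P = 4/10 × 3/9 × 2/8 = 24/720 = 1/30.

1/30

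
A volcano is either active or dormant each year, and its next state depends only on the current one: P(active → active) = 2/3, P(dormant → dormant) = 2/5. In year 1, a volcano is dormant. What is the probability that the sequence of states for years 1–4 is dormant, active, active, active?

Year 1 is given. For each transition, use the conditional probability from the current state:
P(active | dormant) = 3/5; P(active | active) = 2/3; P(active | active) = 2/3.
P = 3/5 × 2/3 × 2/3 = 12/45 = 4/15.

4/15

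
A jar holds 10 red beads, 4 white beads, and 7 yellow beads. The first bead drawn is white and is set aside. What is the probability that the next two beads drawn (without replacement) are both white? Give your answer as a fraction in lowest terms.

3/190

With the first bead removed, 3 white remain out of 20.
P = 3/20 × 2/19 = 6/380 = 3/190.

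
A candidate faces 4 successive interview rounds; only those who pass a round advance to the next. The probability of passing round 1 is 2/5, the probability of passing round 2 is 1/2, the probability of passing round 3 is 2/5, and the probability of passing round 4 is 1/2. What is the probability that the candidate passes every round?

1/25

Multiplying along the chain,
P = 2/5 × 1/2 × 2/5 × 1/2 = 4/100 = 1/25.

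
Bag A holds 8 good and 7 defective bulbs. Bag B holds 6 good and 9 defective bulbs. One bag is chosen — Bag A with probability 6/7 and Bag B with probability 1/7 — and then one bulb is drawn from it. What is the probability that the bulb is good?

18/35

From Bag A: P(good) = 8/15.
From Bag B: P(good) = 6/15.
Total probability = (6/7)(8/15) + (1/7)(6/15) = 18/35.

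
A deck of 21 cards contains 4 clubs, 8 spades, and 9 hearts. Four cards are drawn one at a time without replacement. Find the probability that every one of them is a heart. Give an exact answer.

P = 9/21 × 8/20 × 7/19 × 6/18 = 3024/143640 = 2/95.

2/95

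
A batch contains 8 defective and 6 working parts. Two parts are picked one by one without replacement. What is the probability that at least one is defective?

76/91

P(no defective) = 6/14 × 5/13 = 30/182 = 15/91.
P(at least one) = 1 − 15/91 = 76/91.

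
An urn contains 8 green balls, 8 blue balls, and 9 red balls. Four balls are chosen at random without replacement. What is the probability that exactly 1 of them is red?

504/1265

One ordering (red drawn first) has probability 9/25 × 16/24 × 15/23 × 14/22 = 30240/303600 = 126/1265.
There are C(4,1) = 4 such orderings, each equally likely, so P = 4 × 126/1265 = 504/1265.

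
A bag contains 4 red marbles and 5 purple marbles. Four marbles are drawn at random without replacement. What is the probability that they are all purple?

P(every draw is purple) = 5/9 × 4/8 × 3/7 × 2/6 = 120/3024 = 5/126.

5/126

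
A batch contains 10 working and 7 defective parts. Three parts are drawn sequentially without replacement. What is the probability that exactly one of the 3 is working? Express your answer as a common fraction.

One ordering (working drawn first) has probability 10/17 × 7/16 × 6/15 = 420/4080 = 7/68.
There are C(3,1) = 3 such orderings, each equally likely, so P = 3 × 7/68 = 21/68.

21/68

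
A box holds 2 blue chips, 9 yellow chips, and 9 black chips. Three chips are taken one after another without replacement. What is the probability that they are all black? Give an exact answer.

P = 9/20 × 8/19 × 7/18 = 504/6840 = 7/95.

7/95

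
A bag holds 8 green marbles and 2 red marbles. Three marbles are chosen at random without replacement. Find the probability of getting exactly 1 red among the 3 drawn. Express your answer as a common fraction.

One ordering (red drawn first) has probability 2/10 × 8/9 × 7/8 = 112/720 = 7/45.
There are C(3,1) = 3 such orderings, each equally likely, so P = 3 × 7/45 = 7/15.

7/15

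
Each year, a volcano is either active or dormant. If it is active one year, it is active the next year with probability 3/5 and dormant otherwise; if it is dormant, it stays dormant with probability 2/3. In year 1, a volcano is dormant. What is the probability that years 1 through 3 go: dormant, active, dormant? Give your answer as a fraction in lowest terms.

Year 1 is given. For each transition, use the conditional probability from the current state:
P(active | dormant) = 1/3; P(dormant | active) = 2/5.
P = 1/3 × 2/5 = 2/15.

2/15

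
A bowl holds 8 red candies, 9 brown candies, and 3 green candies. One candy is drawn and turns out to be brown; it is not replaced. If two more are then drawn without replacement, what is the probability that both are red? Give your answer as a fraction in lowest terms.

28/171

With the first candy removed, 8 red remain out of 19.
P = 8/19 × 7/18 = 56/342 = 28/171.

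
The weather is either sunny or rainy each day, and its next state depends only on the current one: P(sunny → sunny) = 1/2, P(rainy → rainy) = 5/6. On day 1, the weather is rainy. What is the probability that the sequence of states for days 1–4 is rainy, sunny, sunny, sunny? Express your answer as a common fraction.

Day 1 is given. For each transition, use the conditional probability from the current state:
P(sunny | rainy) = 1/6; P(sunny | sunny) = 1/2; P(sunny | sunny) = 1/2.
P = 1/6 × 1/2 × 1/2 = 1/24.

1/24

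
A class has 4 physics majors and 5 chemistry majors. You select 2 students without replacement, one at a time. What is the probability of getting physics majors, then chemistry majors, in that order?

Multiply the probability of each draw given the previous ones:
P = 4/9 × 5/8 = 20/72 = 5/18.

5/18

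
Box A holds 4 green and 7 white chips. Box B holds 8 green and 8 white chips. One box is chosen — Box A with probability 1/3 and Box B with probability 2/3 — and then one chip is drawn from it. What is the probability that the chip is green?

5/11

From Box A: P(green) = 4/11.
From Box B: P(green) = 8/16.
Total probability = (1/3)(4/11) + (2/3)(8/16) = 5/11.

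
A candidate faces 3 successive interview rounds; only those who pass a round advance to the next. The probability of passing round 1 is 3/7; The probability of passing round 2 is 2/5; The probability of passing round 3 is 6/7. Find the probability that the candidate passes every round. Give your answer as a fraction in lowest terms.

36/245

Each stage is reached only if all earlier stages succeed, so
P = 3/7 × 2/5 × 6/7 = 36/245.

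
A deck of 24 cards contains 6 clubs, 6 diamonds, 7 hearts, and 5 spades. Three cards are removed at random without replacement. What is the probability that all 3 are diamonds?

5/506

P(all diamonds) = 6/24 × 5/23 × 4/22 = 120/12144 = 5/506.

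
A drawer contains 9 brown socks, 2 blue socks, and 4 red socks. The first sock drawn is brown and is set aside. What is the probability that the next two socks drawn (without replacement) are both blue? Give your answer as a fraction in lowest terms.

1/91

With the first sock removed, 2 blue remain out of 14.
P = 2/14 × 1/13 = 2/182 = 1/91.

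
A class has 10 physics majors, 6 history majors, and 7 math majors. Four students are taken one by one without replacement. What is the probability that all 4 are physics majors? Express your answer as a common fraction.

6/253

P = 10/23 × 9/22 × 8/21 × 7/20 = 5040/212520 = 6/253.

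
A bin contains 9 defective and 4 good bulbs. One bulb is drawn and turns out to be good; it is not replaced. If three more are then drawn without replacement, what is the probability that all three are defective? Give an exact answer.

After the first draw, 9 of the remaining 12 bulbs are defective.
P = 9/12 × 8/11 × 7/10 = 504/1320 = 21/55.

21/55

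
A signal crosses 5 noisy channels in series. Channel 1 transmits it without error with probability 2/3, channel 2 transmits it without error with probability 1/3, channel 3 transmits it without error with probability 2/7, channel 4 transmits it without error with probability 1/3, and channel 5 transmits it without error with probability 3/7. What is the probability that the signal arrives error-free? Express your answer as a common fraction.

4/441

Each stage is reached only if all earlier stages succeed, so
P = 2/3 × 1/3 × 2/7 × 1/3 × 3/7 = 12/1323 = 4/441.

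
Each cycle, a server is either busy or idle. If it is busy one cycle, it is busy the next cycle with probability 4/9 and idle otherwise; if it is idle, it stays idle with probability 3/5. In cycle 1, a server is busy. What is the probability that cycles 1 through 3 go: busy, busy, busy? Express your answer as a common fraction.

16/81

Cycle 1 is given. For each transition, use the conditional probability from the current state:
P(busy | busy) = 4/9; P(busy | busy) = 4/9.
P = 4/9 × 4/9 = 16/81.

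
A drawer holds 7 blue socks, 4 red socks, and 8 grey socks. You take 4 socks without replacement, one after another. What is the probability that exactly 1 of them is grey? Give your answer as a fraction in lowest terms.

One ordering (grey drawn first) has probability 8/19 × 11/18 × 10/17 × 9/16 = 7920/93024 = 55/646.
There are C(4,1) = 4 such orderings, each equally likely, so P = 4 × 55/646 = 110/323.

110/323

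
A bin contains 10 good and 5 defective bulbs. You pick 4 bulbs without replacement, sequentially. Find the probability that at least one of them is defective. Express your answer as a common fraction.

11/13

P(no defective) = 10/15 × 9/14 × 8/13 × 7/12 = 5040/32760 = 2/13.
P(at least one) = 1 − 2/13 = 11/13.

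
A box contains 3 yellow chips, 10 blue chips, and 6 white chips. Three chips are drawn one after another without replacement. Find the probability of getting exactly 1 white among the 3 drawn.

156/323

One ordering (white drawn first) has probability 6/19 × 13/18 × 12/17 = 936/5814 = 52/323.
There are C(3,1) = 3 such orderings, each equally likely, so P = 3 × 52/323 = 156/323.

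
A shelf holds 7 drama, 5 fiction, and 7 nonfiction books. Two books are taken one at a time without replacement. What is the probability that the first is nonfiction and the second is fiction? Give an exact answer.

Multiply the probability of each draw given the previous ones:
P = 7/19 × 5/18 = 35/342.

35/342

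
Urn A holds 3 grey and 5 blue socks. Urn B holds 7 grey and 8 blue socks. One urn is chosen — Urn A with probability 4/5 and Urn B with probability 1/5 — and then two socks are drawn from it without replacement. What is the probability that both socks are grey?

From Urn A: P(both grey) = (3/8)(2/7) = 3/28.
From Urn B: P(both grey) = (7/15)(6/14) = 1/5.
Total probability = (4/5)(3/28) + (1/5)(1/5) = 22/175.

22/175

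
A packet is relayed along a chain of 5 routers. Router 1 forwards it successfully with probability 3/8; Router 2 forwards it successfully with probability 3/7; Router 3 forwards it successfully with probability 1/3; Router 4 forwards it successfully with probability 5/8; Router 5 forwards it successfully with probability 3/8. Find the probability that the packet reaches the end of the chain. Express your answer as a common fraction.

45/3584

Each stage is reached only if all earlier stages succeed, so
P = 3/8 × 3/7 × 1/3 × 5/8 × 3/8 = 135/10752 = 45/3584.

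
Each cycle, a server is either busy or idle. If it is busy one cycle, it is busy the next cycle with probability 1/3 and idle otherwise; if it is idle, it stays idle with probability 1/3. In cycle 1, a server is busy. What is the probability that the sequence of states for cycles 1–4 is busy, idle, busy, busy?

Cycle 1 is given. For each transition, use the conditional probability from the current state:
P(idle | busy) = 2/3; P(busy | idle) = 2/3; P(busy | busy) = 1/3.
P = 2/3 × 2/3 × 1/3 = 4/27.

4/27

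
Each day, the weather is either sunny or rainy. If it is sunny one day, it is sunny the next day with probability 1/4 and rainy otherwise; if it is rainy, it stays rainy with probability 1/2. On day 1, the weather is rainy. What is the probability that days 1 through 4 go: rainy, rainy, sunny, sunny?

1/16

Day 1 is given. For each transition, use the conditional probability from the current state:
P(rainy | rainy) = 1/2; P(sunny | rainy) = 1/2; P(sunny | sunny) = 1/4.
P = 1/2 × 1/2 × 1/4 = 1/16.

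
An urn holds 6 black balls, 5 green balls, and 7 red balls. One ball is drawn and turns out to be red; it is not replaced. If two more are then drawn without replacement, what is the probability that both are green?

5/68

After the first draw, 5 of the remaining 17 balls are green.
P = 5/17 × 4/16 = 20/272 = 5/68.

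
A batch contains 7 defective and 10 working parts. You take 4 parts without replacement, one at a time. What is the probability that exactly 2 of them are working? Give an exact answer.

One ordering (working drawn first) has probability 10/17 × 9/16 × 7/15 × 6/14 = 3780/57120 = 9/136.
There are C(4,2) = 6 such orderings, each equally likely, so P = 6 × 9/136 = 27/68.

27/68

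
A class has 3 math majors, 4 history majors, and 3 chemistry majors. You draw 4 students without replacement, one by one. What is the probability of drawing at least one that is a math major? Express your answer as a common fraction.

P(no math majors) = 7/10 × 6/9 × 5/8 × 4/7 = 840/5040 = 1/6.
P(at least one) = 1 − 1/6 = 5/6.

5/6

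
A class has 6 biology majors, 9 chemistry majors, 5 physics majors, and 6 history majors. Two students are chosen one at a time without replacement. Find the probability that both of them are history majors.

P(every draw is a history major) = 6/26 × 5/25 = 30/650 = 3/65.

3/65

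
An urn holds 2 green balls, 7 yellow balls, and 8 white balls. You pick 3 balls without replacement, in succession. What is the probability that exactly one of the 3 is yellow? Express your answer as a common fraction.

63/136

One ordering (yellow drawn first) has probability 7/17 × 10/16 × 9/15 = 630/4080 = 21/136.
There are C(3,1) = 3 such orderings, each equally likely, so P = 3 × 21/136 = 63/136.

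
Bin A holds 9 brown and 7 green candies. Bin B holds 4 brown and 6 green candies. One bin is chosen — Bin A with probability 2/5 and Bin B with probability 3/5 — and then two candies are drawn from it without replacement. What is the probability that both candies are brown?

1/5

From Bin A: P(both brown) = (9/16)(8/15) = 3/10.
From Bin B: P(both brown) = (4/10)(3/9) = 2/15.
Total probability = (2/5)(3/10) + (3/5)(2/15) = 1/5.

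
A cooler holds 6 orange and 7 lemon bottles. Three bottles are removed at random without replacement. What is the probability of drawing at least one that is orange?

251/286

P(no orange) = 7/13 × 6/12 × 5/11 = 210/1716 = 35/286.
P(at least one) = 1 − 35/286 = 251/286.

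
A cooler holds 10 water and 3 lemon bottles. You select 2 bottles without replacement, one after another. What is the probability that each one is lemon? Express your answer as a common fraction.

1/26

P = 3/13 × 2/12 = 6/156 = 1/26.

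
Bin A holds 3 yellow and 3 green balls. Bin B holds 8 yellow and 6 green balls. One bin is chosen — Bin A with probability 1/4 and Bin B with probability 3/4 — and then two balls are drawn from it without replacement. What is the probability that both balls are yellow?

From Bin A: P(both yellow) = (3/6)(2/5) = 1/5.
From Bin B: P(both yellow) = (8/14)(7/13) = 4/13.
Total probability = (1/4)(1/5) + (3/4)(4/13) = 73/260.

73/260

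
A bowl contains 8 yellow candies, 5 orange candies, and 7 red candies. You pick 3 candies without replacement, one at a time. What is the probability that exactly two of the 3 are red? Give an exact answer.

One ordering (red drawn first) has probability 7/20 × 6/19 × 13/18 = 546/6840 = 91/1140.
There are C(3,2) = 3 such orderings, each equally likely, so P = 3 × 91/1140 = 91/380.

91/380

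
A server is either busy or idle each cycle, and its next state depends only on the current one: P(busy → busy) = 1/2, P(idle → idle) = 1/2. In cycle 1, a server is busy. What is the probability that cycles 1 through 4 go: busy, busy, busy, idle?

1/8

Cycle 1 is given. For each transition, use the conditional probability from the current state:
P(busy | busy) = 1/2; P(busy | busy) = 1/2; P(idle | busy) = 1/2.
P = 1/2 × 1/2 × 1/2 = 1/8.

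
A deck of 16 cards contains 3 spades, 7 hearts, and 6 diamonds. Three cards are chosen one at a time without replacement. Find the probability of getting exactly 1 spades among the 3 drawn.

117/280

One ordering (a spade drawn first) has probability 3/16 × 13/15 × 12/14 = 468/3360 = 39/280.
There are C(3,1) = 3 such orderings, each equally likely, so P = 3 × 39/280 = 117/280.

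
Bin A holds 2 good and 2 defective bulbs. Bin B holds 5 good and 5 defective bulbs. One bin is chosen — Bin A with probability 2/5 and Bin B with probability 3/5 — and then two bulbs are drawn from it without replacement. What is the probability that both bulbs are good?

1/5

From Bin A: P(both good) = (2/4)(1/3) = 1/6.
From Bin B: P(both good) = (5/10)(4/9) = 2/9.
Total probability = (2/5)(1/6) + (3/5)(2/9) = 1/5.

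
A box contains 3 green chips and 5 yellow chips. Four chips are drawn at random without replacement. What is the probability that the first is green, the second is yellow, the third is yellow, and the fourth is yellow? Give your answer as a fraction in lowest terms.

3/28

Chain rule:
P = 3/8 × 5/7 × 4/6 × 3/5 = 180/1680 = 3/28.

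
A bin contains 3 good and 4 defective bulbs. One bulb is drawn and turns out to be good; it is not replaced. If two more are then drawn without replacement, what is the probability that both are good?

1/15

With the first bulb removed, 2 good remain out of 6.
P = 2/6 × 1/5 = 2/30 = 1/15.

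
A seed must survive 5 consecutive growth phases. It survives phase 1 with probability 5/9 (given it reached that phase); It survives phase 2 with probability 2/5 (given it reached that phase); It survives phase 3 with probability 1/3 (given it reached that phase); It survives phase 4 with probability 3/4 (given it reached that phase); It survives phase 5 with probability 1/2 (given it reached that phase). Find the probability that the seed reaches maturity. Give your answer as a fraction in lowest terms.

The events are sequential, so multiply the conditional probabilities:
P = 5/9 × 2/5 × 1/3 × 3/4 × 1/2 = 30/1080 = 1/36.

1/36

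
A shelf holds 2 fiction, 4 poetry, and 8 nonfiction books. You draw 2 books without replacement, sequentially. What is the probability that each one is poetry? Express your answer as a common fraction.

P = 4/14 × 3/13 = 12/182 = 6/91.

6/91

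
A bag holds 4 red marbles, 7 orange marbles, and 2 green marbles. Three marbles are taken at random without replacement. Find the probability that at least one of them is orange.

P(no orange) = 6/13 × 5/12 × 4/11 = 120/1716 = 10/143.
P(at least one) = 1 − 10/143 = 133/143.

133/143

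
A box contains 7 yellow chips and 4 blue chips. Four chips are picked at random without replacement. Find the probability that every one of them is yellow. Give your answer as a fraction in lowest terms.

P(every draw is yellow) = 7/11 × 6/10 × 5/9 × 4/8 = 840/7920 = 7/66.

7/66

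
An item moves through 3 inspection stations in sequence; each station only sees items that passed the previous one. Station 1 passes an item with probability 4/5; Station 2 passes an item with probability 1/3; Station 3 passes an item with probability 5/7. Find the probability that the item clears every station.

Multiplying along the chain,
P = 4/5 × 1/3 × 5/7 = 20/105 = 4/21.

4/21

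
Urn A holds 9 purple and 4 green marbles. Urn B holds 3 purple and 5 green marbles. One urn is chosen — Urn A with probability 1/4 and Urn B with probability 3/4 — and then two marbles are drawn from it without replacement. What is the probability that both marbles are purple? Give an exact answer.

From Urn A: P(both purple) = (9/13)(8/12) = 6/13.
From Urn B: P(both purple) = (3/8)(2/7) = 3/28.
Total probability = (1/4)(6/13) + (3/4)(3/28) = 285/1456.

285/1456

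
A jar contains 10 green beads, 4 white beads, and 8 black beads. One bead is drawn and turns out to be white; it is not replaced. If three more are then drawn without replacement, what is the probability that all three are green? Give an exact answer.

After the first draw, 10 of the remaining 21 beads are green.
P = 10/21 × 9/20 × 8/19 = 720/7980 = 12/133.

12/133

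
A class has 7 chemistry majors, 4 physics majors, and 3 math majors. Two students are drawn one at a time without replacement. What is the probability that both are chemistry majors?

P = 7/14 × 6/13 = 42/182 = 3/13.

3/13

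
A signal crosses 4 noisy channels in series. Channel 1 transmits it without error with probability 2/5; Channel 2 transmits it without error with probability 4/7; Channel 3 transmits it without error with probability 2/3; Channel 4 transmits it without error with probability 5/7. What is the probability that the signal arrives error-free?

16/147

The events are sequential, so multiply the conditional probabilities:
P = 2/5 × 4/7 × 2/3 × 5/7 = 80/735 = 16/147.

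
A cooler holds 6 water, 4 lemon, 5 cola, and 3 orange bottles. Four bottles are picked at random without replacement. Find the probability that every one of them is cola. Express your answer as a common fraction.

P(all cola) = 5/18 × 4/17 × 3/16 × 2/15 = 120/73440 = 1/612.

1/612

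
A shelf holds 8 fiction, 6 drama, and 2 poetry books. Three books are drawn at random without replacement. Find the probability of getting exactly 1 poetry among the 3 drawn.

13/40

One ordering (poetry drawn first) has probability 2/16 × 14/15 × 13/14 = 364/3360 = 13/120.
There are C(3,1) = 3 such orderings, each equally likely, so P = 3 × 13/120 = 13/40.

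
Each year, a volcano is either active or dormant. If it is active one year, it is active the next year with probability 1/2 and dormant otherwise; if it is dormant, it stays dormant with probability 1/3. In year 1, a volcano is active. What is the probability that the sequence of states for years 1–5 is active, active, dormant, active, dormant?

1/12

Year 1 is given. For each transition, use the conditional probability from the current state:
P(active | active) = 1/2; P(dormant | active) = 1/2; P(active | dormant) = 2/3; P(dormant | active) = 1/2.
P = 1/2 × 1/2 × 2/3 × 1/2 = 2/24 = 1/12.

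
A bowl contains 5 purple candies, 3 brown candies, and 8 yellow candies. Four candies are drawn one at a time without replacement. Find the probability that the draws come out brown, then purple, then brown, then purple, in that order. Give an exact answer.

1/364

Multiply the probability of each draw given the previous ones:
P = 3/16 × 5/15 × 2/14 × 4/13 = 120/43680 = 1/364.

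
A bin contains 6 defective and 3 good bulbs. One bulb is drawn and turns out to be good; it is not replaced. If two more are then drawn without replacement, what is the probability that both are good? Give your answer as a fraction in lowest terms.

1/28

After the first draw, 2 of the remaining 8 bulbs are good.
P = 2/8 × 1/7 = 2/56 = 1/28.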